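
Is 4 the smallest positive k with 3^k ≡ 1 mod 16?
Powers of 3 mod 16: 3^1≡3, 3^2≡9, 3^3≡11, 3^4≡1. First k with 3^k≡1 is k=4. Yes, ord_16(3) = 4.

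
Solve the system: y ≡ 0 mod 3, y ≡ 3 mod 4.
M = 3 × 4 = 12. M₁ = 4, y₁ ≡ 1 mod 3. M₂ = 3, y₂ ≡ 3 mod 4. y = 0×4×1 + 3×3×3 ≡ 3 mod 12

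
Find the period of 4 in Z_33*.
Powers of 4 mod 33: 4^1≡4, 4^2≡16, 4^3≡31, 4^4≡25, 4^5≡1. So the order of 4 is 5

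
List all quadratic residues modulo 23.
QRs mod 23: {1, 2, 3, 4, 6, 8, 9, 12, 13, 16, 18}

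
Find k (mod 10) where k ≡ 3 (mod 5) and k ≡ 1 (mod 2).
M = 5 × 2 = 10. M₁ = 2, y₁ ≡ 3 (mod 5). M₂ = 5, y₂ ≡ 1 (mod 2). k = 3×2×3 + 1×5×1 ≡ 3 (mod 10)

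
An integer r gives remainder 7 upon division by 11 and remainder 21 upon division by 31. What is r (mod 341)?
M = 11 × 31 = 341. M₁ = 31, y₁ ≡ 5 (mod 11). M₂ = 11, y₂ ≡ 17 (mod 31). r = 7×31×5 + 21×11×17 ≡ 238 (mod 341)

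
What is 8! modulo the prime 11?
(10)! = (8)! × (9) × (10) ≡ -1 mod 11. So (8)! ≡ -1 × [(10)(9)]^(-1) ≡ 5 mod 11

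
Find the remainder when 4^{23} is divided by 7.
By Fermat: 4^{6} ≡ 1 mod 7. 23 = 3×6 + 5. So 4^{23} ≡ 4^{5} ≡ 2 mod 7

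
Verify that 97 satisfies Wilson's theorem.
(96)! mod 97 = 96. Since this equals -1 (mod 97), Wilson confirms 97 is prime.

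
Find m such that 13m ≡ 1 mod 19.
Since 19 is prime, by Fermat 13^(-1) ≡ 13^{17} ≡ 3 mod 19. Verify: 13 × 3 = 39 ≡ 1 mod 19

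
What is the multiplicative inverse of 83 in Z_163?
Since 163 is prime, by Fermat 83^(-1) ≡ 83^{161} ≡ 55 (mod 163). Verify: 83 × 55 = 4565 ≡ 1 (mod 163)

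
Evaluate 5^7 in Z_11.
By repeated squaring mod 11: 5^{1}≡5, 5^{2}≡3, 5^{4}≡9. Then 5^{7} = 5^{4+2+1} ≡ 9 × 3 × 5 ≡ 3 mod 11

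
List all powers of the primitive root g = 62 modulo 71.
62^1, 62^2, ..., 62^{70} mod 71: [62, 10, 52, 29, 23, 6, 17, 60, 28, 32, 67, 36, 31, 5, 26, 50, 47, 3, 44, 30, 14, 16, 69, 18, 51, 38, 13, 25, 59, 37, 22, 15, 7, 8, 70, 9, 61, 19, 42, 48, 65, 54, 11, 43, 39, 4, 35, 40, 66, 45, 21, 24, 68, 27, 41, 57, 55, 2, 53, 20, 33, 58, 46, 12, 34, 49, 56, 64, 63, 1]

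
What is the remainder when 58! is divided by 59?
By Wilson's theorem, (58)! ≡ -1 ≡ 58 mod 59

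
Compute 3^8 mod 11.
By repeated squaring (mod 11): 3^{1}≡3, 3^{2}≡9, 3^{4}≡4, 3^{8}≡5. So 3^{8} ≡ 5 (mod 11)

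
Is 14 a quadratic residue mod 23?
By Euler's criterion: 14^{11} ≡ 22 (mod 23). Since this equals -1 (≡ 22), 14 is not a QR.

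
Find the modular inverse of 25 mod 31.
Since 31 is prime, by Fermat 25^(-1) ≡ 25^{29} ≡ 5 (mod 31). Verify: 25 × 5 = 125 ≡ 1 (mod 31)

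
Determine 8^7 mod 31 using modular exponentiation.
By repeated squaring mod 31: 8^{1}≡8, 8^{2}≡2, 8^{4}≡4. Then 8^{7} = 8^{4+2+1} ≡ 4 × 2 × 8 ≡ 2 mod 31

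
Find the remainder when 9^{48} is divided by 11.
By Fermat: 9^{10} ≡ 1 mod 11. 48 = 4×10 + 8. So 9^{48} ≡ 9^{8} ≡ 3 mod 11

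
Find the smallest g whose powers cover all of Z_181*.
g = 2. For each prime q|180: 2^{90}≡180, 2^{60}≡48, 2^{36}≡59, none ≡ 1, so ord_181(2) = 180 and 2 is a primitive root.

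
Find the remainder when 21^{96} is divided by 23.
By Fermat: 21^{22} ≡ 1 (mod 23). 96 = 4×22 + 8. So 21^{96} ≡ 21^{8} ≡ 3 (mod 23)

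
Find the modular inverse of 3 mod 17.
Since 17 is prime, by Fermat 3^(-1) ≡ 3^{15} ≡ 6 (mod 17). Verify: 3 × 6 = 18 ≡ 1 (mod 17)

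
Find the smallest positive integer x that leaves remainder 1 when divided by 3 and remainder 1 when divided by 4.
M = 3 × 4 = 12. M₁ = 4, y₁ ≡ 1 mod 3. M₂ = 3, y₂ ≡ 3 mod 4. x = 1×4×1 + 1×3×3 ≡ 1 mod 12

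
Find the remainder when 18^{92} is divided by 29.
By Fermat: 18^{28} ≡ 1 (mod 29). 92 = 3×28 + 8. So 18^{92} ≡ 18^{8} ≡ 16 (mod 29)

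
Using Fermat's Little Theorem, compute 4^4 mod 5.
By Fermat's Little Theorem, 4^{4} ≡ 1 mod 5 since 5 is prime and gcd(4, 5) = 1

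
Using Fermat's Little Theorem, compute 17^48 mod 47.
By Fermat: 17^{46} ≡ 1 (mod 47). So 17^{48} = 17^{46} · 17^{2} ≡ 17^{2} ≡ 7 (mod 47)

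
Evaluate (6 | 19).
(6/19) = 6^{9} mod 19 = 1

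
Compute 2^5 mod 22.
By repeated squaring (mod 22): 2^{1}≡2, 2^{2}≡4, 2^{4}≡16. Then 2^{5} = 2^{4+1} ≡ 16 × 2 ≡ 10 (mod 22)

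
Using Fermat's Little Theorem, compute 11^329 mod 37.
By Fermat: 11^{36} ≡ 1 mod 37. 329 ≡ 5 mod 36. So 11^{329} ≡ 11^{5} ≡ 27 mod 37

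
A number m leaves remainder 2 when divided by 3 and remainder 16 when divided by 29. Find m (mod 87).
M = 3 × 29 = 87. M₁ = 29, y₁ ≡ 2 (mod 3). M₂ = 3, y₂ ≡ 10 (mod 29). m = 2×29×2 + 16×3×10 ≡ 74 (mod 87)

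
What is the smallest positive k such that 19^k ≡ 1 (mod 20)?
Powers of 19 mod 20: 19^1≡19, 19^2≡1. Order = 2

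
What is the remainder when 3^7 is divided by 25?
By repeated squaring (mod 25): 3^{1}≡3, 3^{2}≡9, 3^{4}≡6. Then 3^{7} = 3^{4+2+1} ≡ 6 × 9 × 3 ≡ 12 (mod 25)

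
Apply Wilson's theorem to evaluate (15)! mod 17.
(16)! = (15)! × (16) ≡ -1 (mod 17). So (15)! ≡ -1 × (16)^(-1) ≡ (-1)×(-1) = 1 (mod 17)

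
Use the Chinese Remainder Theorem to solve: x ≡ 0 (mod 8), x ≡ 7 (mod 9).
M = 8 × 9 = 72. M₁ = 9, y₁ ≡ 1 (mod 8). M₂ = 8, y₂ ≡ 8 (mod 9). x = 0×9×1 + 7×8×8 ≡ 16 (mod 72)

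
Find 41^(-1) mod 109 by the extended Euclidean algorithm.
Extended GCD: 41(8) + 109(-3) = 1. So 41^(-1) ≡ 8 mod 109. Verify: 41 × 8 = 328 ≡ 1 mod 109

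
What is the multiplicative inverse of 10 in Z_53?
Since 53 is prime, by Fermat 10^(-1) ≡ 10^{51} ≡ 16 mod 53. Verify: 10 × 16 = 160 ≡ 1 mod 53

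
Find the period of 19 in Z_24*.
Powers of 19 mod 24: 19^1≡19, 19^2≡1. ord_24(19) = 2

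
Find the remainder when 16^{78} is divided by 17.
By Fermat: 16^{16} ≡ 1 (mod 17). 78 = 4×16 + 14. So 16^{78} ≡ 16^{14} ≡ 1 (mod 17)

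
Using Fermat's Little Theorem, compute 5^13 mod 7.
By Fermat: 5^{6} ≡ 1 (mod 7). 13 = 2×6 + 1. So 5^{13} ≡ 5^{1} ≡ 5 (mod 7)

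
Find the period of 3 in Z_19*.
Powers of 3 mod 19: 3^1≡3, 3^2≡9, 3^3≡8, 3^4≡5, 3^5≡15, 3^6≡7, 3^7≡2, 3^8≡6, 3^9≡18, 3^10≡16, 3^11≡10, 3^12≡11, 3^13≡14, 3^14≡4, 3^15≡12, 3^16≡17, 3^17≡13, 3^18≡1. Order = 18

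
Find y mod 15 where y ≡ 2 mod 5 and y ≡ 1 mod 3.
M = 5 × 3 = 15. M₁ = 3, y₁ ≡ 2 mod 5. M₂ = 5, y₂ ≡ 2 mod 3. y = 2×3×2 + 1×5×2 ≡ 7 mod 15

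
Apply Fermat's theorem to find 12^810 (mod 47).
By Fermat: 12^{46} ≡ 1 (mod 47). 810 ≡ 28 (mod 46). So 12^{810} ≡ 12^{28} ≡ 14 (mod 47)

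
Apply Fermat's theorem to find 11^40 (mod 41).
By Fermat's Little Theorem, 11^{40} ≡ 1 (mod 41) since 41 is prime and gcd(11, 41) = 1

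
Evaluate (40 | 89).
(40/89) = 40^{44} mod 89 = 1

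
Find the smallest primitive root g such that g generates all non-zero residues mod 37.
g = 2. Powers: [2, 4, 8, 16, 32, 27, 17, 34, 31, 25, ...] generates all 36 non-zero residues.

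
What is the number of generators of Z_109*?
A prime p has φ(p-1) primitive roots; here φ(108) = 36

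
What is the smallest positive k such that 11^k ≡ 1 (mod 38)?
Powers of 11 mod 38: 11^1≡11, 11^2≡7, 11^3≡1. So the order of 11 is 3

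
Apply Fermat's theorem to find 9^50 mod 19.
By Fermat: 9^{18} ≡ 1 mod 19. 50 = 2×18 + 14. So 9^{50} ≡ 9^{14} ≡ 16 mod 19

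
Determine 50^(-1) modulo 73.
Since 73 is prime, by Fermat 50^(-1) ≡ 50^{71} ≡ 19 mod 73. Verify: 50 × 19 = 950 ≡ 1 mod 73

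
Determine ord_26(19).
Powers of 19 mod 26: 19^1≡19, 19^2≡23, 19^3≡21, 19^4≡9, 19^5≡15, 19^6≡25, 19^7≡7, 19^8≡3, 19^9≡5, 19^10≡17, 19^11≡11, 19^12≡1. Order = 12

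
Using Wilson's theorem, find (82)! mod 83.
By Wilson's theorem, (82)! ≡ -1 ≡ 82 mod 83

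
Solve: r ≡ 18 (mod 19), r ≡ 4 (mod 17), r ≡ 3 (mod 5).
M = 19 × 17 × 5 = 1615. M₁ = 85, y₁ ≡ 17 (mod 19). M₂ = 95, y₂ ≡ 12 (mod 17). M₃ = 323, y₃ ≡ 2 (mod 5). r = 18×85×17 + 4×95×12 + 3×323×2 ≡ 208 (mod 1615)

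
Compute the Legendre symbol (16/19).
(16/19) = 16^{9} mod 19 = 1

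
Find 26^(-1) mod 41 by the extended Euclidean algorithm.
Extended GCD: 26(-11) + 41(7) = 1. So 26^(-1) ≡ -11 ≡ 30 mod 41. Verify: 26 × 30 = 780 ≡ 1 mod 41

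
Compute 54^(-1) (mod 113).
Since 113 is prime, by Fermat 54^(-1) ≡ 54^{111} ≡ 90 (mod 113). Verify: 54 × 90 = 4860 ≡ 1 (mod 113)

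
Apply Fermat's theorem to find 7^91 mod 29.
By Fermat: 7^{28} ≡ 1 mod 29. 91 = 3×28 + 7. So 7^{91} ≡ 7^{7} ≡ 1 mod 29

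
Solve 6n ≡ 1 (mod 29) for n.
Since 29 is prime, by Fermat 6^(-1) ≡ 6^{27} ≡ 5 (mod 29). Verify: 6 × 5 = 30 ≡ 1 (mod 29)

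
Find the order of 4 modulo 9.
Powers of 4 mod 9: 4^1≡4, 4^2≡7, 4^3≡1. Order = 3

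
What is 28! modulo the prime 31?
(30)! = (28)! × (29) × (30) ≡ -1 (mod 31). So (28)! ≡ -1 × [(30)(29)]^(-1) ≡ 15 (mod 31)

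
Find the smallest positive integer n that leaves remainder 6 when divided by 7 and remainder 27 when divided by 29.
M = 7 × 29 = 203. M₁ = 29, y₁ ≡ 1 mod 7. M₂ = 7, y₂ ≡ 25 mod 29. n = 6×29×1 + 27×7×25 ≡ 27 mod 203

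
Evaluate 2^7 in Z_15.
By repeated squaring (mod 15): 2^{1}≡2, 2^{2}≡4, 2^{4}≡1. Then 2^{7} = 2^{4+2+1} ≡ 1 × 4 × 2 ≡ 8 (mod 15)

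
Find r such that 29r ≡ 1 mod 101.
Since 101 is prime, by Fermat 29^(-1) ≡ 29^{99} ≡ 7 mod 101. Verify: 29 × 7 = 203 ≡ 1 mod 101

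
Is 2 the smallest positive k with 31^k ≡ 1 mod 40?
Powers of 31 mod 40: 31^1≡31, 31^2≡1. First k with 31^k≡1 is k=2. Yes, ord_40(31) = 2.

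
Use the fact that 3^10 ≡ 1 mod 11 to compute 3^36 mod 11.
By Fermat: 3^{10} ≡ 1 mod 11. 36 = 3×10 + 6. So 3^{36} ≡ 3^{6} ≡ 3 mod 11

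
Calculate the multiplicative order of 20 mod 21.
Powers of 20 mod 21: 20^1≡20, 20^2≡1. So the order of 20 is 2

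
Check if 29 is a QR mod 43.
By Euler's criterion: 29^{21} ≡ 42 mod 43. Since this equals -1 (≡ 42), 29 is not a QR.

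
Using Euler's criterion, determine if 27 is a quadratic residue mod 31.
By Euler's criterion: 27^{15} ≡ 30 mod 31. Since this equals -1 (≡ 30), 27 is not a QR.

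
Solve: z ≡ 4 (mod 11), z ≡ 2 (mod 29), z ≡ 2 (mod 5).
M = 11 × 29 × 5 = 1595. M₁ = 145, y₁ ≡ 6 (mod 11). M₂ = 55, y₂ ≡ 19 (mod 29). M₃ = 319, y₃ ≡ 4 (mod 5). z = 4×145×6 + 2×55×19 + 2×319×4 ≡ 147 (mod 1595)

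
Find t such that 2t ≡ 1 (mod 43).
Since 43 is prime, by Fermat 2^(-1) ≡ 2^{41} ≡ 22 (mod 43). Verify: 2 × 22 = 44 ≡ 1 (mod 43)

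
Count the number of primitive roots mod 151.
Number of primitive roots mod 151 = φ(p-1) = φ(150) = 40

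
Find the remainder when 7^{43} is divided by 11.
By Fermat: 7^{10} ≡ 1 mod 11. 43 = 4×10 + 3. So 7^{43} ≡ 7^{3} ≡ 2 mod 11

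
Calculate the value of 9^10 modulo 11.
Using Fermat: 9^{10} ≡ 1 (mod 11). 10 ≡ 0 (mod 10). So 9^{10} ≡ 9^{0} ≡ 1 (mod 11)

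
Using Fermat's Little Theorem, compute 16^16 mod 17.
By Fermat's Little Theorem, 16^{16} ≡ 1 (mod 17) since 17 is prime and gcd(16, 17) = 1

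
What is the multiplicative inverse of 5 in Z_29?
Since 29 is prime, by Fermat 5^(-1) ≡ 5^{27} ≡ 6 mod 29. Verify: 5 × 6 = 30 ≡ 1 mod 29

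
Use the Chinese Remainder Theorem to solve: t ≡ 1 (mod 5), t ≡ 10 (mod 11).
M = 5 × 11 = 55. M₁ = 11, y₁ ≡ 1 (mod 5). M₂ = 5, y₂ ≡ 9 (mod 11). t = 1×11×1 + 10×5×9 ≡ 21 (mod 55)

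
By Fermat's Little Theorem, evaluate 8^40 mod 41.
By Fermat's Little Theorem, 8^{40} ≡ 1 (mod 41) since 41 is prime and gcd(8, 41) = 1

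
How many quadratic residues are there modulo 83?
For prime 83, there are (p-1)/2 = (83-1)/2 = 41 quadratic residues (excluding 0).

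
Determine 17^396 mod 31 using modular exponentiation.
Using Fermat: 17^{30} ≡ 1 (mod 31). 396 ≡ 6 (mod 30). So 17^{396} ≡ 17^{6} ≡ 8 (mod 31)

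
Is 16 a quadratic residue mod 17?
By Euler's criterion: 16^{8} ≡ 1 mod 17. Since this equals 1, 16 is a QR.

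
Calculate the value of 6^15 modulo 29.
By repeated squaring mod 29: 6^{1}≡6, 6^{2}≡7, 6^{4}≡20, 6^{8}≡23. Then 6^{15} = 6^{8+4+2+1} ≡ 23 × 20 × 7 × 6 ≡ 6 mod 29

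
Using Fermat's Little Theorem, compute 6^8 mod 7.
By Fermat: 6^{6} ≡ 1 mod 7. So 6^{8} = 6^{6} · 6^{2} ≡ 6^{2} ≡ 1 mod 7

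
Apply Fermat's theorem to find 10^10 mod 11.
By Fermat's Little Theorem, 10^{10} ≡ 1 mod 11 since 11 is prime and gcd(10, 11) = 1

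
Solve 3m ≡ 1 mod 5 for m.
Since 5 is prime, by Fermat 3^(-1) ≡ 3^{3} ≡ 2 mod 5. Verify: 3 × 2 = 6 ≡ 1 mod 5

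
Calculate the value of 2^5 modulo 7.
By repeated squaring (mod 7): 2^{1}≡2, 2^{2}≡4, 2^{4}≡2. Then 2^{5} = 2^{4+1} ≡ 2 × 2 ≡ 4 (mod 7)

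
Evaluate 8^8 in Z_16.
By repeated squaring mod 16: 8^{1}≡8, 8^{2}≡0, 8^{4}≡0, 8^{8}≡0. So 8^{8} ≡ 0 mod 16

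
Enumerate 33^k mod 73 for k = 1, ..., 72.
33^1, 33^2, ..., 33^{72} mod 73: [33, 67, 21, 36, 20, 3, 26, 55, 63, 35, 60, 9, 5, 19, 43, 32, 34, 27, 15, 57, 56, 23, 29, 8, 45, 25, 22, 69, 14, 24, 62, 2, 66, 61, 42, 72, 40, 6, 52, 37, 53, 70, 47, 18, 10, 38, 13, 64, 68, 54, 30, 41, 39, 46, 58, 16, 17, 50, 44, 65, 28, 48, 51, 4, 59, 49, 11, 71, 7, 12, 31, 1]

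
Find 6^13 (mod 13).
Using Fermat: 6^{12} ≡ 1 (mod 13). 13 ≡ 1 (mod 12). So 6^{13} ≡ 6^{1} ≡ 6 (mod 13)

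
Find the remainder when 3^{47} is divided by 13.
By Fermat: 3^{12} ≡ 1 (mod 13). 47 = 3×12 + 11. So 3^{47} ≡ 3^{11} ≡ 9 (mod 13)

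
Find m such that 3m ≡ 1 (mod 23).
Since 23 is prime, by Fermat 3^(-1) ≡ 3^{21} ≡ 8 (mod 23). Verify: 3 × 8 = 24 ≡ 1 (mod 23)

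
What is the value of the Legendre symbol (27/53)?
(27/53) = 27^{26} mod 53 = -1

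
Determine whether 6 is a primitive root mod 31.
6^{6} ≡ 1 mod 31 and 6 < 30, so ord_31(6) = 6 ≠ 30 and 6 is not a primitive root.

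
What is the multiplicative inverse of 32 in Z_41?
Since 41 is prime, by Fermat 32^(-1) ≡ 32^{39} ≡ 9 mod 41. Verify: 32 × 9 = 288 ≡ 1 mod 41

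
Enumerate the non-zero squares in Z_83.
Squares in Z_83*: {1, 3, 4, 7, 9, 10, 11, 12, 16, 17, 21, 23, 25, 26, 27, 28, 29, 30, 31, 33, 36, 37, 38, 40, 41, 44, 48, 49, 51, 59, 61, 63, 64, 65, 68, 69, 70, 75, 77, 78, 81}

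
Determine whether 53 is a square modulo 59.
By Euler's criterion: 53^{29} ≡ 1 (mod 59). Since this equals 1, 53 is a QR.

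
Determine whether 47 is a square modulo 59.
By Euler's criterion: 47^{29} ≡ 58 (mod 59). Since this equals -1 (≡ 58), 47 is not a QR.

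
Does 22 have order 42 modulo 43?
22^{14} ≡ 1 (mod 43) and 14 < 42, so ord_43(22) = 14 ≠ 42 and 22 is not a primitive root.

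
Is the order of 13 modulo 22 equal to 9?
Powers of 13 mod 22: 13^1≡13, 13^2≡15, 13^3≡19, 13^4≡5, 13^5≡21, 13^6≡9, 13^7≡7, 13^8≡3, 13^9≡17, 13^10≡1. 13^9≡17≢1, so ord ≠ 9. No, the actual order is 10.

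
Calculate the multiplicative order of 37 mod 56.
Powers of 37 mod 56: 37^1≡37, 37^2≡25, 37^3≡29, 37^4≡9, 37^5≡53, 37^6≡1. So the order of 37 is 6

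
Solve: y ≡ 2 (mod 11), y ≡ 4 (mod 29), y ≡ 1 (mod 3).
M = 11 × 29 × 3 = 957. M₁ = 87, y₁ ≡ 10 (mod 11). M₂ = 33, y₂ ≡ 22 (mod 29). M₃ = 319, y₃ ≡ 1 (mod 3). y = 2×87×10 + 4×33×22 + 1×319×1 ≡ 178 (mod 957)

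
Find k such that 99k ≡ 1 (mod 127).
Since 127 is prime, by Fermat 99^(-1) ≡ 99^{125} ≡ 68 (mod 127). Verify: 99 × 68 = 6732 ≡ 1 (mod 127)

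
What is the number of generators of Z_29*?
Number of primitive roots mod 29 = φ(p-1) = φ(28) = 12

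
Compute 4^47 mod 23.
Using Fermat: 4^{22} ≡ 1 mod 23. 47 ≡ 3 mod 22. So 4^{47} ≡ 4^{3} ≡ 18 mod 23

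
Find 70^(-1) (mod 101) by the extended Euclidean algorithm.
Extended GCD: 70(13) + 101(-9) = 1. So 70^(-1) ≡ 13 (mod 101). Verify: 70 × 13 = 910 ≡ 1 (mod 101)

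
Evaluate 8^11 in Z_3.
Using Fermat: 8^{2} ≡ 1 mod 3. 11 ≡ 1 mod 2. So 8^{11} ≡ 8^{1} ≡ 2 mod 3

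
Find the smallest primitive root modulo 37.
g = 2. For each prime q|36: 2^{18}≡36, 2^{12}≡26, none ≡ 1, so ord_37(2) = 36 and 2 is a primitive root.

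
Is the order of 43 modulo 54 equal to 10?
Powers of 43 mod 54: 43^1≡43, 43^2≡13, 43^3≡19, 43^4≡7, 43^5≡31, 43^6≡37, 43^7≡25, 43^8≡49, 43^9≡1. Already 43^9≡1, so the order is 9 < 10. No, the actual order is 9.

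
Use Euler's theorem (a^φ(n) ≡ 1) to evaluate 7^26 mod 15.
By Euler: 7^{8} ≡ 1 mod 15 since gcd(7, 15) = 1. 26 = 3×8 + 2. So 7^{26} ≡ 7^{2} ≡ 4 mod 15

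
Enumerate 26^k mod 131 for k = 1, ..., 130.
26^1, 26^2, ..., 26^{130} mod 131: [26, 21, 22, 48, 69, 91, 8, 77, 37, 45, 122, 28, 73, 64, 92, 34, 98, 59, 93, 60, 119, 81, 10, 129, 79, 89, 87, 35, 124, 80, 115, 108, 57, 41, 18, 75, 116, 3, 78, 63, 66, 13, 76, 11, 24, 100, 111, 4, 104, 84, 88, 61, 14, 102, 32, 46, 17, 49, 95, 112, 30, 125, 106, 5, 130, 105, 110, 109, 83, 62, 40, 123, 54, 94, 86, 9, 103, 58, 67, 39, 97, 33, 72, 38, 71, 12, 50, 121, 2, 52, 42, 44, 96, 7, 51, 16, 23, 74, 90, 113, 56, 15, 128, 53, 68, 65, 118, 55, 120, 107, 31, 20, 127, 27, 47, 43, 70, 117, 29, 99, 85, 114, 82, 36, 19, 101, 6, 25, 126, 1]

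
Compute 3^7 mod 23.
By repeated squaring (mod 23): 3^{1}≡3, 3^{2}≡9, 3^{4}≡12. Then 3^{7} = 3^{4+2+1} ≡ 12 × 9 × 3 ≡ 2 (mod 23)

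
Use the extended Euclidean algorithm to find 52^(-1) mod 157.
Extended GCD: 52(-3) + 157(1) = 1. So 52^(-1) ≡ -3 ≡ 154 mod 157. Verify: 52 × 154 = 8008 ≡ 1 mod 157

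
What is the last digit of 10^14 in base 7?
Using Fermat: 10^{6} ≡ 1 (mod 7). 14 ≡ 2 (mod 6). So 10^{14} ≡ 10^{2} ≡ 2 (mod 7)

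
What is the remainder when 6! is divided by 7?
By Wilson's theorem, (6)! ≡ -1 ≡ 6 mod 7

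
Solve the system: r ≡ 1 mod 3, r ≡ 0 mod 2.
M = 3 × 2 = 6. M₁ = 2, y₁ ≡ 2 mod 3. M₂ = 3, y₂ ≡ 1 mod 2. r = 1×2×2 + 0×3×1 ≡ 4 mod 6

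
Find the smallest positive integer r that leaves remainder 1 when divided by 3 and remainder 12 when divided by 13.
M = 3 × 13 = 39. M₁ = 13, y₁ ≡ 1 mod 3. M₂ = 3, y₂ ≡ 9 mod 13. r = 1×13×1 + 12×3×9 ≡ 25 mod 39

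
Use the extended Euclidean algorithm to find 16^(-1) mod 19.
Extended GCD: 16(6) + 19(-5) = 1. So 16^(-1) ≡ 6 (mod 19). Verify: 16 × 6 = 96 ≡ 1 (mod 19)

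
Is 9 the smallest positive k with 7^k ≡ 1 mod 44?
Powers of 7 mod 44: 7^1≡7, 7^2≡5, 7^3≡35, 7^4≡25, 7^5≡43, 7^6≡37, 7^7≡39, 7^8≡9, 7^9≡19, 7^10≡1. 7^9≡19≢1, so ord ≠ 9. No, the actual order is 10.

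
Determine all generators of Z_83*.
There are φ(82) = 40 primitive roots mod 83: {2, 5, 6, 8, 13, 14, 15, 18, 19, 20, 22, 24, 32, 34, 35, 39, 42, 43, 45, 46, 47, 50, 52, 53, 54, 55, 56, 57, 58, 60, 62, 66, 67, 71, 72, 73, 74, 76, 79, 80}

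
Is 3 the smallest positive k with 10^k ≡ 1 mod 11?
Powers of 10 mod 11: 10^1≡10, 10^2≡1. Already 10^2≡1, so the order is 2 < 3. No, the actual order is 2.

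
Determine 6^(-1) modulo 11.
Since 11 is prime, by Fermat 6^(-1) ≡ 6^{9} ≡ 2 mod 11. Verify: 6 × 2 = 12 ≡ 1 mod 11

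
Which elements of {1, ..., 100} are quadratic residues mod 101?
Squares in Z_101*: {1, 4, 5, 6, 9, 13, 14, 16, 17, 19, 20, 21, 22, 23, 24, 25, 30, 31, 33, 36, 37, 43, 45, 47, 49, 52, 54, 56, 58, 64, 65, 68, 70, 71, 76, 77, 78, 79, 80, 81, 82, 84, 85, 87, 88, 92, 95, 96, 97, 100}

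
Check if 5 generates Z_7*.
ord_7(5) divides 6. For each prime q|6: 5^{3}≡6, 5^{2}≡4, none ≡ 1. So 5 has order 6 and is a primitive root mod 7.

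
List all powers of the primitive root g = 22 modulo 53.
22^1, 22^2, ..., 22^{52} mod 53: [22, 7, 48, 49, 18, 25, 20, 16, 34, 6, 26, 42, 23, 29, 2, 44, 14, 43, 45, 36, 50, 40, 32, 15, 12, 52, 31, 46, 5, 4, 35, 28, 33, 37, 19, 47, 27, 11, 30, 24, 51, 9, 39, 10, 8, 17, 3, 13, 21, 38, 41, 1]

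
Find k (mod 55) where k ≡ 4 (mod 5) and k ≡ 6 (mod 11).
M = 5 × 11 = 55. M₁ = 11, y₁ ≡ 1 (mod 5). M₂ = 5, y₂ ≡ 9 (mod 11). k = 4×11×1 + 6×5×9 ≡ 39 (mod 55)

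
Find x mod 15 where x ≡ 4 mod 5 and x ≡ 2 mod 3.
M = 5 × 3 = 15. M₁ = 3, y₁ ≡ 2 mod 5. M₂ = 5, y₂ ≡ 2 mod 3. x = 4×3×2 + 2×5×2 ≡ 14 mod 15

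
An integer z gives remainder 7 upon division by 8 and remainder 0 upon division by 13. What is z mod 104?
M = 8 × 13 = 104. M₁ = 13, y₁ ≡ 5 mod 8. M₂ = 8, y₂ ≡ 5 mod 13. z = 7×13×5 + 0×8×5 ≡ 39 mod 104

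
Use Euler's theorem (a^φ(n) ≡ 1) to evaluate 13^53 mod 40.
By Euler: 13^{16} ≡ 1 (mod 40) since gcd(13, 40) = 1. 53 = 3×16 + 5. So 13^{53} ≡ 13^{5} ≡ 13 (mod 40)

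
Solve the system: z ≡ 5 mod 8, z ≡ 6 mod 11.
M = 8 × 11 = 88. M₁ = 11, y₁ ≡ 3 mod 8. M₂ = 8, y₂ ≡ 7 mod 11. z = 5×11×3 + 6×8×7 ≡ 61 mod 88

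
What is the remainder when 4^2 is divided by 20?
4^{2} = 16 ≡ 16 mod 20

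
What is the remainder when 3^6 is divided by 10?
By repeated squaring (mod 10): 3^{1}≡3, 3^{2}≡9, 3^{4}≡1. Then 3^{6} = 3^{4+2} ≡ 1 × 9 ≡ 9 (mod 10)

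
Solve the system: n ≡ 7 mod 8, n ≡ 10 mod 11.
M = 8 × 11 = 88. M₁ = 11, y₁ ≡ 3 mod 8. M₂ = 8, y₂ ≡ 7 mod 11. n = 7×11×3 + 10×8×7 ≡ 87 mod 88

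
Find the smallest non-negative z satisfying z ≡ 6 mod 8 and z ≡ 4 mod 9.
M = 8 × 9 = 72. M₁ = 9, y₁ ≡ 1 mod 8. M₂ = 8, y₂ ≡ 8 mod 9. z = 6×9×1 + 4×8×8 ≡ 22 mod 72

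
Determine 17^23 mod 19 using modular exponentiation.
Using Fermat: 17^{18} ≡ 1 mod 19. 23 ≡ 5 mod 18. So 17^{23} ≡ 17^{5} ≡ 6 mod 19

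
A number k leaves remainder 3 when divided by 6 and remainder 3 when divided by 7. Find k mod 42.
M = 6 × 7 = 42. M₁ = 7, y₁ ≡ 1 mod 6. M₂ = 6, y₂ ≡ 6 mod 7. k = 3×7×1 + 3×6×6 ≡ 3 mod 42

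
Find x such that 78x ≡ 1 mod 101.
Since 101 is prime, by Fermat 78^(-1) ≡ 78^{99} ≡ 79 mod 101. Verify: 78 × 79 = 6162 ≡ 1 mod 101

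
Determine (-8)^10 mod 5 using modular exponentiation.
Using Fermat: (-8)^{4} ≡ 1 (mod 5). 10 ≡ 2 (mod 4). So (-8)^{10} ≡ (-8)^{2} ≡ 4 (mod 5)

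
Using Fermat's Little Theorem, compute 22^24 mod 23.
By Fermat: 22^{22} ≡ 1 mod 23. So 22^{24} = 22^{22} · 22^{2} ≡ 22^{2} ≡ 1 mod 23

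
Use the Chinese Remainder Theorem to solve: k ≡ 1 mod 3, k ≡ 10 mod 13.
M = 3 × 13 = 39. M₁ = 13, y₁ ≡ 1 mod 3. M₂ = 3, y₂ ≡ 9 mod 13. k = 1×13×1 + 10×3×9 ≡ 10 mod 39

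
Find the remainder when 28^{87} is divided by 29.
By Fermat: 28^{28} ≡ 1 (mod 29). 87 = 3×28 + 3. So 28^{87} ≡ 28^{3} ≡ 28 (mod 29)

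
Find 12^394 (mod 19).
Using Fermat: 12^{18} ≡ 1 (mod 19). 394 ≡ 16 (mod 18). So 12^{394} ≡ 12^{16} ≡ 7 (mod 19)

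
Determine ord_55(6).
Powers of 6 mod 55: 6^1≡6, 6^2≡36, 6^3≡51, 6^4≡31, 6^5≡21, 6^6≡16, 6^7≡41, 6^8≡26, 6^9≡46, 6^10≡1. So the order of 6 is 10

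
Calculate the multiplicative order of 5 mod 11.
Powers of 5 mod 11: 5^1≡5, 5^2≡3, 5^3≡4, 5^4≡9, 5^5≡1. So the order of 5 is 5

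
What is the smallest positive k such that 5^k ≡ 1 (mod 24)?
Powers of 5 mod 24: 5^1≡5, 5^2≡1. ord_24(5) = 2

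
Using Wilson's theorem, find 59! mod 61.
(60)! = (59)! × (60) ≡ -1 (mod 61). So (59)! ≡ -1 × (60)^(-1) ≡ (-1)×(-1) = 1 (mod 61)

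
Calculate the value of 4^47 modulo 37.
Using Fermat: 4^{36} ≡ 1 (mod 37). 47 ≡ 11 (mod 36). So 4^{47} ≡ 4^{11} ≡ 21 (mod 37)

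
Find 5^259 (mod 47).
Using Fermat: 5^{46} ≡ 1 (mod 47). 259 ≡ 29 (mod 46). So 5^{259} ≡ 5^{29} ≡ 26 (mod 47)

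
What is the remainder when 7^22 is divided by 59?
By repeated squaring (mod 59): 7^{1}≡7, 7^{2}≡49, 7^{4}≡41, 7^{8}≡29, 7^{16}≡15. Then 7^{22} = 7^{16+4+2} ≡ 15 × 41 × 49 ≡ 45 (mod 59)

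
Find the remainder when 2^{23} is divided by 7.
By Fermat: 2^{6} ≡ 1 mod 7. 23 = 3×6 + 5. So 2^{23} ≡ 2^{5} ≡ 4 mod 7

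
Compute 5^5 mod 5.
By repeated squaring (mod 5): 5^{1}≡0, 5^{2}≡0, 5^{4}≡0. Then 5^{5} = 5^{4+1} ≡ 0 × 0 ≡ 0 (mod 5)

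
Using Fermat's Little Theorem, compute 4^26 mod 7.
By Fermat: 4^{6} ≡ 1 (mod 7). 26 = 4×6 + 2. So 4^{26} ≡ 4^{2} ≡ 2 (mod 7)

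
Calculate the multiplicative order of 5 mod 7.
Powers of 5 mod 7: 5^1≡5, 5^2≡4, 5^3≡6, 5^4≡2, 5^5≡3, 5^6≡1. So the order of 5 is 6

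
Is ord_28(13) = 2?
Powers of 13 mod 28: 13^1≡13, 13^2≡1. First k with 13^k≡1 is k=2. Yes, ord_28(13) = 2.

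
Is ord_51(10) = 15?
Powers of 10 mod 51: 10^1≡10, 10^2≡49, 10^3≡31, 10^4≡4, 10^5≡40, 10^6≡43, 10^7≡22, 10^8≡16, 10^9≡7, 10^10≡19, 10^11≡37, 10^12≡13, 10^13≡28, 10^14≡25, 10^15≡46, 10^16≡1. 10^15≡46≢1, so ord ≠ 15. No, the actual order is 16.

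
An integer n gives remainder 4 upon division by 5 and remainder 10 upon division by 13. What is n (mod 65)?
M = 5 × 13 = 65. M₁ = 13, y₁ ≡ 2 (mod 5). M₂ = 5, y₂ ≡ 8 (mod 13). n = 4×13×2 + 10×5×8 ≡ 49 (mod 65)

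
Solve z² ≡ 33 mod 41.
The square roots of 33 mod 41 are 19 and 22. Verify: 19² = 361 ≡ 33 mod 41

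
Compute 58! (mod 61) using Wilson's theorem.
(60)! = (58)! × (59) × (60) ≡ -1 (mod 61). So (58)! ≡ -1 × [(60)(59)]^(-1) ≡ 30 (mod 61)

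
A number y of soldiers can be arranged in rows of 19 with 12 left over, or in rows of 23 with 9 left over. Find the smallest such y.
M = 19 × 23 = 437. M₁ = 23, y₁ ≡ 5 mod 19. M₂ = 19, y₂ ≡ 17 mod 23. y = 12×23×5 + 9×19×17 ≡ 354 mod 437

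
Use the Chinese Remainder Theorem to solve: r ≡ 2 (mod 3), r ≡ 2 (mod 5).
M = 3 × 5 = 15. M₁ = 5, y₁ ≡ 2 (mod 3). M₂ = 3, y₂ ≡ 2 (mod 5). r = 2×5×2 + 2×3×2 ≡ 2 (mod 15)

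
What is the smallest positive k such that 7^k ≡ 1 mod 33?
Powers of 7 mod 33: 7^1≡7, 7^2≡16, 7^3≡13, 7^4≡25, 7^5≡10, 7^6≡4, 7^7≡28, 7^8≡31, 7^9≡19, 7^10≡1. ord_33(7) = 10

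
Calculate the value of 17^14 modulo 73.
By repeated squaring (mod 73): 17^{1}≡17, 17^{2}≡70, 17^{4}≡9, 17^{8}≡8. Then 17^{14} = 17^{8+4+2} ≡ 8 × 9 × 70 ≡ 3 (mod 73)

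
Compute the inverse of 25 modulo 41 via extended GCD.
Extended GCD: 25(-18) + 41(11) = 1. So 25^(-1) ≡ -18 ≡ 23 mod 41. Verify: 25 × 23 = 575 ≡ 1 mod 41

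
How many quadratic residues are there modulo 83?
For prime 83, there are (p-1)/2 = (83-1)/2 = 41 quadratic residues (excluding 0).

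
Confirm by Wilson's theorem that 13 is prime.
(12)! mod 13 = 12. Since this equals -1 (mod 13), Wilson confirms 13 is prime.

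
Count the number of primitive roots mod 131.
There are φ(131-1) = φ(130) = 48 primitive roots modulo 131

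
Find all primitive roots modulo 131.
There are φ(130) = 48 primitive roots mod 131: {2, 6, 8, 10, 14, 17, 22, 23, 26, 29, 30, 31, 37, 40, 50, 54, 56, 57, 66, 67, 72, 76, 82, 83, 85, 87, 88, 90, 93, 95, 96, 97, 98, 103, 104, 106, 110, 111, 115, 116, 118, 119, 120, 122, 124, 126, 127, 128}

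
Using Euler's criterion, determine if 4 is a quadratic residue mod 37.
By Euler's criterion: 4^{18} ≡ 1 mod 37. Since this equals 1, 4 is a QR.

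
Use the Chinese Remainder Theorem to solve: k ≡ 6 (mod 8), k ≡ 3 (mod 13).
M = 8 × 13 = 104. M₁ = 13, y₁ ≡ 5 (mod 8). M₂ = 8, y₂ ≡ 5 (mod 13). k = 6×13×5 + 3×8×5 ≡ 94 (mod 104)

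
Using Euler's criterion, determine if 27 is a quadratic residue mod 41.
By Euler's criterion: 27^{20} ≡ 40 mod 41. Since this equals -1 (≡ 40), 27 is not a QR.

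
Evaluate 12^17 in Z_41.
By repeated squaring (mod 41): 12^{1}≡12, 12^{2}≡21, 12^{4}≡31, 12^{8}≡18, 12^{16}≡37. Then 12^{17} = 12^{16+1} ≡ 37 × 12 ≡ 34 (mod 41)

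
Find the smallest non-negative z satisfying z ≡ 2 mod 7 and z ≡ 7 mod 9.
M = 7 × 9 = 63. M₁ = 9, y₁ ≡ 4 mod 7. M₂ = 7, y₂ ≡ 4 mod 9. z = 2×9×4 + 7×7×4 ≡ 16 mod 63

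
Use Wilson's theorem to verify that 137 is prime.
(136)! mod 137 = 136. Since this equals -1 (mod 137), Wilson confirms 137 is prime.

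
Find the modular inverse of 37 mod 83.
Since 83 is prime, by Fermat 37^(-1) ≡ 37^{81} ≡ 9 mod 83. Verify: 37 × 9 = 333 ≡ 1 mod 83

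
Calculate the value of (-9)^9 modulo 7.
Using Fermat: (-9)^{6} ≡ 1 (mod 7). 9 ≡ 3 (mod 6). So (-9)^{9} ≡ (-9)^{3} ≡ 6 (mod 7)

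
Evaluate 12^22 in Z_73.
By repeated squaring (mod 73): 12^{1}≡12, 12^{2}≡71, 12^{4}≡4, 12^{8}≡16, 12^{16}≡37. Then 12^{22} = 12^{16+4+2} ≡ 37 × 4 × 71 ≡ 69 (mod 73)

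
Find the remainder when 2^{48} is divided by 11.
By Fermat: 2^{10} ≡ 1 (mod 11). 48 = 4×10 + 8. So 2^{48} ≡ 2^{8} ≡ 3 (mod 11)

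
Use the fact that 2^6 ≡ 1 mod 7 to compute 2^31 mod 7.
By Fermat: 2^{6} ≡ 1 mod 7. 31 = 5×6 + 1. So 2^{31} ≡ 2^{1} ≡ 2 mod 7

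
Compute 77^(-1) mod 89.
Since 89 is prime, by Fermat 77^(-1) ≡ 77^{87} ≡ 37 mod 89. Verify: 77 × 37 = 2849 ≡ 1 mod 89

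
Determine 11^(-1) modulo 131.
Since 131 is prime, by Fermat 11^(-1) ≡ 11^{129} ≡ 12 mod 131. Verify: 11 × 12 = 132 ≡ 1 mod 131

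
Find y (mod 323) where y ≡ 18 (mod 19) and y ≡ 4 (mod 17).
M = 19 × 17 = 323. M₁ = 17, y₁ ≡ 9 (mod 19). M₂ = 19, y₂ ≡ 9 (mod 17). y = 18×17×9 + 4×19×9 ≡ 208 (mod 323)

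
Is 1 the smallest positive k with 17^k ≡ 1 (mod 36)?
Powers of 17 mod 36: 17^1≡17, 17^2≡1. 17^1≡17≢1, so ord ≠ 1. No, the actual order is 2.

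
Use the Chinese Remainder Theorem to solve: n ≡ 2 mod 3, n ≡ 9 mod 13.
M = 3 × 13 = 39. M₁ = 13, y₁ ≡ 1 mod 3. M₂ = 3, y₂ ≡ 9 mod 13. n = 2×13×1 + 9×3×9 ≡ 35 mod 39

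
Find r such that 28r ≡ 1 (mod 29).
Since 29 is prime, by Fermat 28^(-1) ≡ 28^{27} ≡ 28 (mod 29). Verify: 28 × 28 = 784 ≡ 1 (mod 29)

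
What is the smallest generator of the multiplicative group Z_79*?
g = 3. Powers: [3, 9, 27, 2, 6, 18, 54, 4, ...] generates all 78 non-zero residues.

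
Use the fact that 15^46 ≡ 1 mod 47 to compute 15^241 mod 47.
By Fermat: 15^{46} ≡ 1 mod 47. 241 ≡ 11 mod 46. So 15^{241} ≡ 15^{11} ≡ 5 mod 47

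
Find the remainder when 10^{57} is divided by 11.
By Fermat: 10^{10} ≡ 1 (mod 11). 57 = 5×10 + 7. So 10^{57} ≡ 10^{7} ≡ 10 (mod 11)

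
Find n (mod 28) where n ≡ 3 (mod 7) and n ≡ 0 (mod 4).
M = 7 × 4 = 28. M₁ = 4, y₁ ≡ 2 (mod 7). M₂ = 7, y₂ ≡ 3 (mod 4). n = 3×4×2 + 0×7×3 ≡ 24 (mod 28)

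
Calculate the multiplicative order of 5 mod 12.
Powers of 5 mod 12: 5^1≡5, 5^2≡1. So the order of 5 is 2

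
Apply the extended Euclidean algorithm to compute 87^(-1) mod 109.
Extended GCD: 87(-5) + 109(4) = 1. So 87^(-1) ≡ -5 ≡ 104 (mod 109). Verify: 87 × 104 = 9048 ≡ 1 (mod 109)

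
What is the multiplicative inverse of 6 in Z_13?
Since 13 is prime, by Fermat 6^(-1) ≡ 6^{11} ≡ 11 (mod 13). Verify: 6 × 11 = 66 ≡ 1 (mod 13)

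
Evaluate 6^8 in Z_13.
By repeated squaring (mod 13): 6^{1}≡6, 6^{2}≡10, 6^{4}≡9, 6^{8}≡3. So 6^{8} ≡ 3 (mod 13)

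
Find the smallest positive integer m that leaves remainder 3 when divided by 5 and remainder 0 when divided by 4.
M = 5 × 4 = 20. M₁ = 4, y₁ ≡ 4 (mod 5). M₂ = 5, y₂ ≡ 1 (mod 4). m = 3×4×4 + 0×5×1 ≡ 8 (mod 20)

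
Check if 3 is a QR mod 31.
By Euler's criterion: 3^{15} ≡ 30 mod 31. Since this equals -1 (≡ 30), 3 is not a QR.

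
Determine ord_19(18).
Powers of 18 mod 19: 18^1≡18, 18^2≡1. ord_19(18) = 2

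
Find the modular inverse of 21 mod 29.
Since 29 is prime, by Fermat 21^(-1) ≡ 21^{27} ≡ 18 mod 29. Verify: 21 × 18 = 378 ≡ 1 mod 29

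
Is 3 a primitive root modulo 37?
3^{18} ≡ 1 (mod 37) and 18 < 36, so ord_37(3) = 18 ≠ 36 and 3 is not a primitive root.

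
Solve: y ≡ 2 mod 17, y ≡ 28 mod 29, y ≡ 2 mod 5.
M = 17 × 29 × 5 = 2465. M₁ = 145, y₁ ≡ 2 mod 17. M₂ = 85, y₂ ≡ 14 mod 29. M₃ = 493, y₃ ≡ 2 mod 5. y = 2×145×2 + 28×85×14 + 2×493×2 ≡ 1362 mod 2465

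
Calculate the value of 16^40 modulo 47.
By repeated squaring (mod 47): 16^{1}≡16, 16^{2}≡21, 16^{4}≡18, 16^{8}≡42, 16^{16}≡25, 16^{32}≡14. Then 16^{40} = 16^{32+8} ≡ 14 × 42 ≡ 24 (mod 47)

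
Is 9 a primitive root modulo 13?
9^{3} ≡ 1 (mod 13) and 3 < 12, so ord_13(9) = 3 ≠ 12 and 9 is not a primitive root.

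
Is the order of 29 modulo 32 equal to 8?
Powers of 29 mod 32: 29^1≡29, 29^2≡9, 29^3≡5, 29^4≡17, 29^5≡13, 29^6≡25, 29^7≡21, 29^8≡1. First k with 29^k≡1 is k=8. Yes, ord_32(29) = 8.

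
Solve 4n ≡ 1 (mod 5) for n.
Since 5 is prime, by Fermat 4^(-1) ≡ 4^{3} ≡ 4 (mod 5). Verify: 4 × 4 = 16 ≡ 1 (mod 5)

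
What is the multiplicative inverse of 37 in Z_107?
Since 107 is prime, by Fermat 37^(-1) ≡ 37^{105} ≡ 81 (mod 107). Verify: 37 × 81 = 2997 ≡ 1 (mod 107)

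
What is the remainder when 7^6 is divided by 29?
By repeated squaring (mod 29): 7^{1}≡7, 7^{2}≡20, 7^{4}≡23. Then 7^{6} = 7^{4+2} ≡ 23 × 20 ≡ 25 (mod 29)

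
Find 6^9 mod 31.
By repeated squaring mod 31: 6^{1}≡6, 6^{2}≡5, 6^{4}≡25, 6^{8}≡5. Then 6^{9} = 6^{8+1} ≡ 5 × 6 ≡ 30 mod 31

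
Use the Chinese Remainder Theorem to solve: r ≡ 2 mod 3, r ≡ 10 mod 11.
M = 3 × 11 = 33. M₁ = 11, y₁ ≡ 2 mod 3. M₂ = 3, y₂ ≡ 4 mod 11. r = 2×11×2 + 10×3×4 ≡ 32 mod 33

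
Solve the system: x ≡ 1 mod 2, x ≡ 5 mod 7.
M = 2 × 7 = 14. M₁ = 7, y₁ ≡ 1 mod 2. M₂ = 2, y₂ ≡ 4 mod 7. x = 1×7×1 + 5×2×4 ≡ 5 mod 14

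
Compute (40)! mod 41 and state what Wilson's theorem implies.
(40)! mod 41 = 40. Since this equals -1 mod 41, Wilson confirms 41 is prime.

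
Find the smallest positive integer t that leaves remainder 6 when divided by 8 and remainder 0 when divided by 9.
M = 8 × 9 = 72. M₁ = 9, y₁ ≡ 1 (mod 8). M₂ = 8, y₂ ≡ 8 (mod 9). t = 6×9×1 + 0×8×8 ≡ 54 (mod 72)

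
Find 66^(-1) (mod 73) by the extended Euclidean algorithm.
Extended GCD: 66(-21) + 73(19) = 1. So 66^(-1) ≡ -21 ≡ 52 (mod 73). Verify: 66 × 52 = 3432 ≡ 1 (mod 73)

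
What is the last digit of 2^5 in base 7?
By repeated squaring mod 7: 2^{1}≡2, 2^{2}≡4, 2^{4}≡2. Then 2^{5} = 2^{4+1} ≡ 2 × 2 ≡ 4 mod 7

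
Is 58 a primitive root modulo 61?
58^{5} ≡ 1 mod 61 and 5 < 60, so ord_61(58) = 5 ≠ 60 and 58 is not a primitive root.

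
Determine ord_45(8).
Powers of 8 mod 45: 8^1≡8, 8^2≡19, 8^3≡17, 8^4≡1. Order = 4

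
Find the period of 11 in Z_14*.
Powers of 11 mod 14: 11^1≡11, 11^2≡9, 11^3≡1. ord_14(11) = 3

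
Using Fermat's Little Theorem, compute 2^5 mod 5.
By Fermat: 2^{4} ≡ 1 (mod 5). So 2^{5} = 2^{4} · 2^{1} ≡ 2^{1} ≡ 2 (mod 5)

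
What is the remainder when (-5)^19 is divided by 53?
By repeated squaring mod 53: (-5)^{1}≡48, (-5)^{2}≡25, (-5)^{4}≡42, (-5)^{8}≡15, (-5)^{16}≡13. Then (-5)^{19} = (-5)^{16+2+1} ≡ 13 × 25 × 48 ≡ 18 mod 53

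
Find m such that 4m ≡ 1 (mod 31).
Since 31 is prime, by Fermat 4^(-1) ≡ 4^{29} ≡ 8 (mod 31). Verify: 4 × 8 = 32 ≡ 1 (mod 31)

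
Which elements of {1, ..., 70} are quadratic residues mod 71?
Squares in Z_71*: {1, 2, 3, 4, 5, 6, 8, 9, 10, 12, 15, 16, 18, 19, 20, 24, 25, 27, 29, 30, 32, 36, 37, 38, 40, 43, 45, 48, 49, 50, 54, 57, 58, 60, 64}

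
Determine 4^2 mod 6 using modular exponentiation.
4^{2} = 16 ≡ 4 mod 6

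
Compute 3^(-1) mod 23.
Since 23 is prime, by Fermat 3^(-1) ≡ 3^{21} ≡ 8 mod 23. Verify: 3 × 8 = 24 ≡ 1 mod 23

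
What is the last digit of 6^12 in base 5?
Using Fermat: 6^{4} ≡ 1 mod 5. 12 ≡ 0 mod 4. So 6^{12} ≡ 6^{0} ≡ 1 mod 5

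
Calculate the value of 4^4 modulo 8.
4^{4} = 256 ≡ 0 (mod 8)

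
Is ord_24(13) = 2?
Powers of 13 mod 24: 13^1≡13, 13^2≡1. First k with 13^k≡1 is k=2. Yes, ord_24(13) = 2.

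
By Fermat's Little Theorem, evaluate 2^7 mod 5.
By Fermat: 2^{4} ≡ 1 (mod 5). So 2^{7} = 2^{4} · 2^{3} ≡ 2^{3} ≡ 3 (mod 5)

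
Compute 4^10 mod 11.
Using Fermat: 4^{10} ≡ 1 (mod 11). 10 ≡ 0 (mod 10). So 4^{10} ≡ 4^{0} ≡ 1 (mod 11)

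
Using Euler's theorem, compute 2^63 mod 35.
By Euler: 2^{24} ≡ 1 mod 35 since gcd(2, 35) = 1. 63 = 2×24 + 15. So 2^{63} ≡ 2^{15} ≡ 8 mod 35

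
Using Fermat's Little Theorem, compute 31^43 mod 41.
By Fermat: 31^{40} ≡ 1 (mod 41). So 31^{43} = 31^{40} · 31^{3} ≡ 31^{3} ≡ 25 (mod 41)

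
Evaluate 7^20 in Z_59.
By repeated squaring mod 59: 7^{1}≡7, 7^{2}≡49, 7^{4}≡41, 7^{8}≡29, 7^{16}≡15. Then 7^{20} = 7^{16+4} ≡ 15 × 41 ≡ 25 mod 59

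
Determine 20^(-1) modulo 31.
Since 31 is prime, by Fermat 20^(-1) ≡ 20^{29} ≡ 14 (mod 31). Verify: 20 × 14 = 280 ≡ 1 (mod 31)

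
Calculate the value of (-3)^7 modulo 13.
By repeated squaring mod 13: (-3)^{1}≡10, (-3)^{2}≡9, (-3)^{4}≡3. Then (-3)^{7} = (-3)^{4+2+1} ≡ 3 × 9 × 10 ≡ 10 mod 13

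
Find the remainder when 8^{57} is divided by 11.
By Fermat: 8^{10} ≡ 1 (mod 11). 57 = 5×10 + 7. So 8^{57} ≡ 8^{7} ≡ 2 (mod 11)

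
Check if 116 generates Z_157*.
116^{52} ≡ 1 mod 157 and 52 < 156, so ord_157(116) = 52 ≠ 156 and 116 is not a primitive root.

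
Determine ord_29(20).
Powers of 20 mod 29: 20^1≡20, 20^2≡23, 20^3≡25, 20^4≡7, 20^5≡24, 20^6≡16, 20^7≡1. So the order of 20 is 7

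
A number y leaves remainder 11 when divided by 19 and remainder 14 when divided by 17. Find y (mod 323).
M = 19 × 17 = 323. M₁ = 17, y₁ ≡ 9 (mod 19). M₂ = 19, y₂ ≡ 9 (mod 17). y = 11×17×9 + 14×19×9 ≡ 201 (mod 323)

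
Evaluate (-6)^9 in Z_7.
Using Fermat: (-6)^{6} ≡ 1 mod 7. 9 ≡ 3 mod 6. So (-6)^{9} ≡ (-6)^{3} ≡ 1 mod 7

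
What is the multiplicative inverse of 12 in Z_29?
Since 29 is prime, by Fermat 12^(-1) ≡ 12^{27} ≡ 17 (mod 29). Verify: 12 × 17 = 204 ≡ 1 (mod 29)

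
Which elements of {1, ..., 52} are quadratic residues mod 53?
Squares in Z_53*: {1, 4, 6, 7, 9, 10, 11, 13, 15, 16, 17, 24, 25, 28, 29, 36, 37, 38, 40, 42, 43, 44, 46, 47, 49, 52}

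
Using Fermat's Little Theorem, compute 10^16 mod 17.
By Fermat's Little Theorem, 10^{16} ≡ 1 mod 17 since 17 is prime and gcd(10, 17) = 1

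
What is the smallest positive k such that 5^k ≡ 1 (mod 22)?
Powers of 5 mod 22: 5^1≡5, 5^2≡3, 5^3≡15, 5^4≡9, 5^5≡1. Order = 5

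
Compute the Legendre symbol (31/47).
(31/47) = 31^{23} mod 47 = -1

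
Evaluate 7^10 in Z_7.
By repeated squaring mod 7: 7^{1}≡0, 7^{2}≡0, 7^{4}≡0, 7^{8}≡0. Then 7^{10} = 7^{8+2} ≡ 0 × 0 ≡ 0 mod 7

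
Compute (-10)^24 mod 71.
By repeated squaring mod 71: (-10)^{1}≡61, (-10)^{2}≡29, (-10)^{4}≡60, (-10)^{8}≡50, (-10)^{16}≡15. Then (-10)^{24} = (-10)^{16+8} ≡ 15 × 50 ≡ 40 mod 71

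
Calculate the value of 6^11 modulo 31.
By repeated squaring (mod 31): 6^{1}≡6, 6^{2}≡5, 6^{4}≡25, 6^{8}≡5. Then 6^{11} = 6^{8+2+1} ≡ 5 × 5 × 6 ≡ 26 (mod 31)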